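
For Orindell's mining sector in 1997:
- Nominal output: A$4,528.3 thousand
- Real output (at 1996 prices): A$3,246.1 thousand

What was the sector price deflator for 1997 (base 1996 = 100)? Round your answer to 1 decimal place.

sector price deflator = (Nominal / Real) × 100 = 4528.3 / 3246.1 × 100 = 139.50.

139.5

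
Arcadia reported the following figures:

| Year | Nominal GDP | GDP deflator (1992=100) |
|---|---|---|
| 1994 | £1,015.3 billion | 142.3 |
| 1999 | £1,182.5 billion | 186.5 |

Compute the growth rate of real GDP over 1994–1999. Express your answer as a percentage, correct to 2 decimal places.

Real GDP 1994 = 1015.3 / 1.423 = 713.49.
Real GDP 1999 = 1182.5 / 1.865 = 634.05.
Real growth = 634.05 / 713.49 − 1 = -0.1113.

-11.13%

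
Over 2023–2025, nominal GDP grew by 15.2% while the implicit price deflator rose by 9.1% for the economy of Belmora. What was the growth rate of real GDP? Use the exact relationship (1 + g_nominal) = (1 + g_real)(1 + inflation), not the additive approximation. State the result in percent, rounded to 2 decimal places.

5.59%

(1 + g_nom) = (1 + g_real)(1 + π), so g_real = 1.1520 / 1.0910 − 1 = 0.05591.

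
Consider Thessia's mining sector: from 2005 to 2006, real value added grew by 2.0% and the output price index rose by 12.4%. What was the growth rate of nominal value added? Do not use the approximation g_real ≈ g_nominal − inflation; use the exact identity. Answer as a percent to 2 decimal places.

14.65%

(1 + g_nom) = (1 + g_real)(1 + π) = 1.0200 × 1.1240 = 1.14648.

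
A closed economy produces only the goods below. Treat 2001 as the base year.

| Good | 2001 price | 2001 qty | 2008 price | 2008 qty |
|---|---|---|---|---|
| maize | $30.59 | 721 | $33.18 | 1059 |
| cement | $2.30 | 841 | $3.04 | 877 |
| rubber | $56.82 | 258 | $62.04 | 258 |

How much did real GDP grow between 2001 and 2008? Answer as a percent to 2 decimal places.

Real GDP 2001 = Nominal GDP 2001 = 30.59·721 + 2.30·841 + 56.82·258 = 38649.25.
Real GDP 2008 (at 2001 prices) = 30.59·1059 + 2.30·877 + 56.82·258 = 49071.47.
Real growth = 49071.47/38649.25 − 1 = 0.2697.

26.97%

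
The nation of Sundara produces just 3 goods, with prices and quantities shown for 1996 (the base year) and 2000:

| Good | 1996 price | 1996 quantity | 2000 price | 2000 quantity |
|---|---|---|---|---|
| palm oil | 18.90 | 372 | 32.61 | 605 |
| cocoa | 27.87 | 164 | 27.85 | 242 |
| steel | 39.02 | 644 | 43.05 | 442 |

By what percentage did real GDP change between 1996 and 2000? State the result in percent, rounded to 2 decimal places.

-3.55%

Real GDP 1996 = Nominal GDP 1996 = 18.90·372 + 27.87·164 + 39.02·644 = 36730.36.
Real GDP 2000 (at 1996 prices) = 18.90·605 + 27.87·242 + 39.02·442 = 35425.88.
Real growth = 35425.88/36730.36 − 1 = -0.0355.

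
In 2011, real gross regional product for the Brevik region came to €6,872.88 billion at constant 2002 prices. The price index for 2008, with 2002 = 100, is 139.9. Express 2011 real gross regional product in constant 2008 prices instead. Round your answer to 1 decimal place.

Real gross regional product in 2008 prices = Real gross regional product in 2002 prices × (P_2008/P_2002) = 6872.88 × 1.399 = 9615.16.

€9,615.2 billion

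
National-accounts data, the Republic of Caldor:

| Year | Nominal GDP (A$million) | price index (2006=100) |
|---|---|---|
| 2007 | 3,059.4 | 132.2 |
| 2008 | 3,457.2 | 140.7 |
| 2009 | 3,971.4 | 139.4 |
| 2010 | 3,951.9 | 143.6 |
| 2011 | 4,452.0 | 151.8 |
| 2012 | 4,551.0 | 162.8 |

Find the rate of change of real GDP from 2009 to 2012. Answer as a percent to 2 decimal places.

Real GDP 2009 = 3971.4/1.394 = 2848.92.
Real GDP 2012 = 4551.0/1.628 = 2795.45.
Change = 2795.45/2848.92 − 1 = -0.0188.

-1.88%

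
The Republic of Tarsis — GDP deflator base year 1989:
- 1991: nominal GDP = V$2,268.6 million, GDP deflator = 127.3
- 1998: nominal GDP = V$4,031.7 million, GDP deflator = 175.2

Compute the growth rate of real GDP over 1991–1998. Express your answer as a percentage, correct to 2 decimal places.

Deflate each year: 1991 → 2268.6/1.273 = 1782.09; 1998 → 4031.7/1.752 = 2301.20.
So real GDP changed by 2301.20/1782.09 − 1 = 0.2913, i.e. 29.13%.

29.13%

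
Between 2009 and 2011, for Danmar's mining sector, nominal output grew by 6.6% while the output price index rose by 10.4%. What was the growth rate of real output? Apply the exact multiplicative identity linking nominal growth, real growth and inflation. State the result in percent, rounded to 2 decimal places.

-3.44%

(1 + g_nom) = (1 + g_real)(1 + π), so g_real = 1.0660 / 1.1040 − 1 = -0.03442.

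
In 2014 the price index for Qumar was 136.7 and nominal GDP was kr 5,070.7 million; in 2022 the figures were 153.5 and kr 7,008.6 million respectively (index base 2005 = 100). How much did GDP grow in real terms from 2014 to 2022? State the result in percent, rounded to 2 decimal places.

Deflate each year: 2014 → 5070.7/1.367 = 3709.36; 2022 → 7008.6/1.535 = 4565.86.
So real GDP changed by 4565.86/3709.36 − 1 = 0.2309, i.e. 23.09%.

23.09%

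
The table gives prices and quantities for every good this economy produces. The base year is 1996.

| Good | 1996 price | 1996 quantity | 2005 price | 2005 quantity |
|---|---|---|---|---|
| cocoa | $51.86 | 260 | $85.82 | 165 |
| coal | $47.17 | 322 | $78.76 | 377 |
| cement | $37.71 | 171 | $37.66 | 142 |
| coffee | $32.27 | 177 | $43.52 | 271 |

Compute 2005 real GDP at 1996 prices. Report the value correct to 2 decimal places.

$40439.98

Real GDP 2005 = Σ (p_1996 × q_2005) = 51.86·165 + 47.17·377 + 37.71·142 + 32.27·271 = 40439.98.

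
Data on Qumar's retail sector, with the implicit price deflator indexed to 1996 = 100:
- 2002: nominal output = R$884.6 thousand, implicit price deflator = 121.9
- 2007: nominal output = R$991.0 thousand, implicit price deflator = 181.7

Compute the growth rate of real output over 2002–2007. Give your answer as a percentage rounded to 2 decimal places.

Real output 2002 = 884.6 / 1.219 = 725.68.
Real output 2007 = 991.0 / 1.817 = 545.40.
Real growth = 545.40 / 725.68 − 1 = -0.2484.

-24.84%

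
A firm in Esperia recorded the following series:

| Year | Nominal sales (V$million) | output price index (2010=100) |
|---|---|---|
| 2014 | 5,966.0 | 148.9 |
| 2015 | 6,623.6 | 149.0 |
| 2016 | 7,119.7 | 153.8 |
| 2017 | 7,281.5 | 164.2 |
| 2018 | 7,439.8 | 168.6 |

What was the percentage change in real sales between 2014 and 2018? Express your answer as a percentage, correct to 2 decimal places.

Real sales 2014 = 5966.0/1.489 = 4006.72.
Real sales 2018 = 7439.8/1.686 = 4412.69.
Change = 4412.69/4006.72 − 1 = 0.1013.

10.13%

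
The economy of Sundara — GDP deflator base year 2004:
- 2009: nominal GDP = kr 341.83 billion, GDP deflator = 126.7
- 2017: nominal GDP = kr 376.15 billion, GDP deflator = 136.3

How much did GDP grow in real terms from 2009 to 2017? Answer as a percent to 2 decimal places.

Deflate each year: 2009 → 341.83/1.267 = 269.79; 2017 → 376.15/1.363 = 275.97.
So real GDP changed by 275.97/269.79 − 1 = 0.0229, i.e. 2.29%.

2.29%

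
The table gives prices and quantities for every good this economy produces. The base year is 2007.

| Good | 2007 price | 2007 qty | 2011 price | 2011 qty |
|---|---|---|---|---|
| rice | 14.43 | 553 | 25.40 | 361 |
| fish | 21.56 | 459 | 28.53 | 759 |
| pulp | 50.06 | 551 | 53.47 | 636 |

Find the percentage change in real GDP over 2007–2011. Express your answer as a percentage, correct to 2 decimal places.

17.49%

Real GDP 2007 = Nominal GDP 2007 = 14.43·553 + 21.56·459 + 50.06·551 = 45458.89.
Real GDP 2011 (at 2007 prices) = 14.43·361 + 21.56·759 + 50.06·636 = 53411.43.
Real growth = 53411.43/45458.89 − 1 = 0.1749.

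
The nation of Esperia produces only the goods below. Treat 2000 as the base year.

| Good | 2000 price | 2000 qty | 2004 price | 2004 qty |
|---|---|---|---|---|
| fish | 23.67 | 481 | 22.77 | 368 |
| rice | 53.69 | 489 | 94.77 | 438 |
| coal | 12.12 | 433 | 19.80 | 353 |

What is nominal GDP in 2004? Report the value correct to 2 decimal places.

56878.02

Nominal GDP 2004 = Σ (p_2004 × q_2004) = 22.77·368 + 94.77·438 + 19.80·353 = 56878.02.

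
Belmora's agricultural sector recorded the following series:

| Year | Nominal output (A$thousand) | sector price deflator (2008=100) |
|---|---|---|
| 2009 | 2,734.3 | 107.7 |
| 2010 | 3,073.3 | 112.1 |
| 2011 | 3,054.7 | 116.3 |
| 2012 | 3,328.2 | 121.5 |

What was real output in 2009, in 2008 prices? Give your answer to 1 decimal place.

A$2,538.8 thousand

Real output 2009 = 2734.3 / 1.077 = 2538.81.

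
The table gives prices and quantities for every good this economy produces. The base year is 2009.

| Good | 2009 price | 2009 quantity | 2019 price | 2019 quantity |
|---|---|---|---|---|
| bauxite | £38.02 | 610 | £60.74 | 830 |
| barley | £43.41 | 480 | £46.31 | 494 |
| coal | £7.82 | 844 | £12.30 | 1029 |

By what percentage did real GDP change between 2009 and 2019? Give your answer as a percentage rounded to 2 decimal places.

20.58%

Real GDP 2009 = Nominal GDP 2009 = 38.02·610 + 43.41·480 + 7.82·844 = 50629.08.
Real GDP 2019 (at 2009 prices) = 38.02·830 + 43.41·494 + 7.82·1029 = 61047.92.
Real growth = 61047.92/50629.08 − 1 = 0.2058.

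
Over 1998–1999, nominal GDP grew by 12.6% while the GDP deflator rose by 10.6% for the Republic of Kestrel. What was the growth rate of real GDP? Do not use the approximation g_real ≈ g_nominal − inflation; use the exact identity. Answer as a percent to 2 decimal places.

(1 + g_nom) = (1 + g_real)(1 + π), so g_real = 1.1260 / 1.1060 − 1 = 0.01808.

1.81%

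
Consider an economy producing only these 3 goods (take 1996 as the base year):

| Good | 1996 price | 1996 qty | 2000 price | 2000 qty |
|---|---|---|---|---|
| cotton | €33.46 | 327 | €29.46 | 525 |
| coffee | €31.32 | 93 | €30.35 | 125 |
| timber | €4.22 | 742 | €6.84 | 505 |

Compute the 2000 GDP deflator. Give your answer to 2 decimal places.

96.20

Nominal GDP 2000 = 29.46·525 + 30.35·125 + 6.84·505 = 22714.45.
Real GDP 2000 (at 1996 prices) = 33.46·525 + 31.32·125 + 4.22·505 = 23612.60.
Deflator = Nominal/Real × 100 = 22714.45/23612.60 × 100 = 96.196.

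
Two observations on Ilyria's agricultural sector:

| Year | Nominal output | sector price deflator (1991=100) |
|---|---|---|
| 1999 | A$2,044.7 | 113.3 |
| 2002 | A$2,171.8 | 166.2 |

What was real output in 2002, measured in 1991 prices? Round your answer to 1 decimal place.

A$1,306.7

Real output = Nominal / (sector price deflator/100) = 2171.8 / 1.662 = 1306.74.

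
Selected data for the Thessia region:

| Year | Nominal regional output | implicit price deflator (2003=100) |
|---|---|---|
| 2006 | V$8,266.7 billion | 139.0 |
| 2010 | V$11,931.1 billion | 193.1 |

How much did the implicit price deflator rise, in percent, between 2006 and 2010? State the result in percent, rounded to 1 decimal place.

Price-level change = 193.1 / 139.0 − 1 = 0.3892.

38.9%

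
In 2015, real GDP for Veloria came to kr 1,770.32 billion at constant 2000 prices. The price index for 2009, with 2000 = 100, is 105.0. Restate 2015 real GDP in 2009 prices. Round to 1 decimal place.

Real GDP in 2009 prices = Real GDP in 2000 prices × (P_2009/P_2000) = 1770.32 × 1.050 = 1858.84.

kr 1,858.8 billion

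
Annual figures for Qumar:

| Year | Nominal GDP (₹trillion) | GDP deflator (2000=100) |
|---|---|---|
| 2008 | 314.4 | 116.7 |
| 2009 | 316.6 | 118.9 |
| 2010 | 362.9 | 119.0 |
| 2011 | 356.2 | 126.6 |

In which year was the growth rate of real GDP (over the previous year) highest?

2009: real = 316.6/1.189 = 266.27; growth vs 2008 (269.41) = -1.17%.
2010: real = 362.9/1.190 = 304.96; growth vs 2009 (266.27) = 14.53%.
2011: real = 356.2/1.266 = 281.36; growth vs 2010 (304.96) = -7.74%.

2010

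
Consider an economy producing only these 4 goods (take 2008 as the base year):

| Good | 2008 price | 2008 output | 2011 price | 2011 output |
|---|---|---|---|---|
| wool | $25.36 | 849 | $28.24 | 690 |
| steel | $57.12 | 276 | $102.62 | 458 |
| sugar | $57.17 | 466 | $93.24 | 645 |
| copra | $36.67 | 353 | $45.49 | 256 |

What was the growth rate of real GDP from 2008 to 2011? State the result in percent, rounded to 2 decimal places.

16.96%

Real GDP 2008 = Nominal GDP 2008 = 25.36·849 + 57.12·276 + 57.17·466 + 36.67·353 = 76881.49.
Real GDP 2011 (at 2008 prices) = 25.36·690 + 57.12·458 + 57.17·645 + 36.67·256 = 89921.53.
Real growth = 89921.53/76881.49 − 1 = 0.1696.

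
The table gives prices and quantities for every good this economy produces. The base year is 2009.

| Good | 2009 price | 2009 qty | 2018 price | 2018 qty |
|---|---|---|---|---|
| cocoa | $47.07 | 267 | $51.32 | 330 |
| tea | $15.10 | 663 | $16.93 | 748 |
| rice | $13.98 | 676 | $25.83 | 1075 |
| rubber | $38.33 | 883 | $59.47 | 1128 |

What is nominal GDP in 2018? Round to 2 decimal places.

Nominal GDP 2018 = Σ (p_2018 × q_2018) = 51.32·330 + 16.93·748 + 25.83·1075 + 59.47·1128 = 124448.65.

$124448.65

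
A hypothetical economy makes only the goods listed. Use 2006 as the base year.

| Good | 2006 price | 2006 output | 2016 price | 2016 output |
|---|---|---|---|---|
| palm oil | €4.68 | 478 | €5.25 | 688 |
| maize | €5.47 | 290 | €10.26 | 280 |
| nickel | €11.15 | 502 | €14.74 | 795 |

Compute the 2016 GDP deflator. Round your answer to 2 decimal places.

Nominal GDP 2016 = 5.25·688 + 10.26·280 + 14.74·795 = 18203.10.
Real GDP 2016 (at 2006 prices) = 4.68·688 + 5.47·280 + 11.15·795 = 13615.69.
Deflator = Nominal/Real × 100 = 18203.10/13615.69 × 100 = 133.692.

133.69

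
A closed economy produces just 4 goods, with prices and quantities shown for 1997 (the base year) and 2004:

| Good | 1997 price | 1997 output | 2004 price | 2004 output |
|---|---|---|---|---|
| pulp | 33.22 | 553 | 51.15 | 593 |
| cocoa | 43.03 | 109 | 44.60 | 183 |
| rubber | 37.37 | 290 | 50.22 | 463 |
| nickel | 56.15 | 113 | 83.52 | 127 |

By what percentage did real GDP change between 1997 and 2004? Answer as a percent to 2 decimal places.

Real GDP 1997 = Nominal GDP 1997 = 33.22·553 + 43.03·109 + 37.37·290 + 56.15·113 = 40243.18.
Real GDP 2004 (at 1997 prices) = 33.22·593 + 43.03·183 + 37.37·463 + 56.15·127 = 52007.31.
Real growth = 52007.31/40243.18 − 1 = 0.2923.

29.23%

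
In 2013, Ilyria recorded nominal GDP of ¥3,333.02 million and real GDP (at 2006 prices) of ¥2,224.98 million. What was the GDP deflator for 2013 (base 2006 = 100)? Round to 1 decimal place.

GDP deflator = (Nominal / Real) × 100 = 3333.02 / 2224.98 × 100 = 149.80.

149.8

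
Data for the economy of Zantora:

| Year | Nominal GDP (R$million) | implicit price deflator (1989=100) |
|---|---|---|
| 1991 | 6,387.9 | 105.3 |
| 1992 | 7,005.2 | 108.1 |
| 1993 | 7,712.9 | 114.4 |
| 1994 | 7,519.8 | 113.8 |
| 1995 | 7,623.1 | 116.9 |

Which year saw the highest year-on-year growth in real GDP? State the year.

1992

1992: real = 7005.2/1.081 = 6480.30; growth vs 1991 (6066.38) = 6.82%.
1993: real = 7712.9/1.144 = 6742.05; growth vs 1992 (6480.30) = 4.04%.
1994: real = 7519.8/1.138 = 6607.91; growth vs 1993 (6742.05) = -1.99%.
1995: real = 7623.1/1.169 = 6521.04; growth vs 1994 (6607.91) = -1.31%.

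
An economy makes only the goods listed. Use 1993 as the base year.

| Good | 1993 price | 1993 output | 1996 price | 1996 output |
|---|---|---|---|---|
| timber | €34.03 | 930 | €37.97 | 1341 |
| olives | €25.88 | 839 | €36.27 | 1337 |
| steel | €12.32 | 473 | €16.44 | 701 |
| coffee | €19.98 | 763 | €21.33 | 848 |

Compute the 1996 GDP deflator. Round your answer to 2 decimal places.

121.93

Nominal GDP 1996 = 37.97·1341 + 36.27·1337 + 16.44·701 + 21.33·848 = 129023.04.
Real GDP 1996 (at 1993 prices) = 34.03·1341 + 25.88·1337 + 12.32·701 + 19.98·848 = 105815.15.
Deflator = Nominal/Real × 100 = 129023.04/105815.15 × 100 = 121.932.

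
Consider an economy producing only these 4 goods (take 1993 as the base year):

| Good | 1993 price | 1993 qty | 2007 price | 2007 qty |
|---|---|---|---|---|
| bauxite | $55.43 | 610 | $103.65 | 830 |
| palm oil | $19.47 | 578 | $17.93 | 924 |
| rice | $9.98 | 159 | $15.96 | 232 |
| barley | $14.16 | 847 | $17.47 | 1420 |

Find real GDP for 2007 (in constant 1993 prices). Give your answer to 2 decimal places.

$86419.74

Real GDP 2007 = Σ (p_1993 × q_2007) = 55.43·830 + 19.47·924 + 9.98·232 + 14.16·1420 = 86419.74.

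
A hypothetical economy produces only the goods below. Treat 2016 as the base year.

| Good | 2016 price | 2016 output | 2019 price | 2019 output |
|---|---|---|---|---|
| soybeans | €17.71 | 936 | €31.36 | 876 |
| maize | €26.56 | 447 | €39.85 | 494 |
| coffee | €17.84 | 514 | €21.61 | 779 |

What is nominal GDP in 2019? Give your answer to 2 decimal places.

Nominal GDP 2019 = Σ (p_2019 × q_2019) = 31.36·876 + 39.85·494 + 21.61·779 = 63991.45.

€63991.45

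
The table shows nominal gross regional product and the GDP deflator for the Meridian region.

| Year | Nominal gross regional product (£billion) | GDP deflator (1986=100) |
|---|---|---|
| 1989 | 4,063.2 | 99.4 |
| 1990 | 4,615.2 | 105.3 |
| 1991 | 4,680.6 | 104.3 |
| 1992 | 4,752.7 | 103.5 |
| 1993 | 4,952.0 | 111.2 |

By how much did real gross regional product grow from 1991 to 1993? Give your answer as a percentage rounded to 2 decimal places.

-0.77%

Real gross regional product 1991 = 4680.6/1.043 = 4487.63.
Real gross regional product 1993 = 4952.0/1.112 = 4453.24.
Change = 4453.24/4487.63 − 1 = -0.0077.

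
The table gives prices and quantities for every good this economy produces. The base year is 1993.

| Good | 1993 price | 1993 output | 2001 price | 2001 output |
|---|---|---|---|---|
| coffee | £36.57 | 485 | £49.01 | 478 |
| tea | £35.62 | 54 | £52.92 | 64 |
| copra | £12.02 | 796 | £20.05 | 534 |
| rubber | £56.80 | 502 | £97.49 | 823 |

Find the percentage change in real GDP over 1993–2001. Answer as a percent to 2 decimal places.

26.30%

Real GDP 1993 = Nominal GDP 1993 = 36.57·485 + 35.62·54 + 12.02·796 + 56.80·502 = 57741.45.
Real GDP 2001 (at 1993 prices) = 36.57·478 + 35.62·64 + 12.02·534 + 56.80·823 = 72925.22.
Real growth = 72925.22/57741.45 − 1 = 0.2630.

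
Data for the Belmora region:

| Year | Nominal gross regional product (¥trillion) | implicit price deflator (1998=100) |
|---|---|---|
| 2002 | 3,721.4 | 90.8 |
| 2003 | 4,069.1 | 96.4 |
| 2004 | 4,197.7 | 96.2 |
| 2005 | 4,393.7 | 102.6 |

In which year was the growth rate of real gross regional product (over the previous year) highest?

2003: real = 4069.1/0.964 = 4221.06; growth vs 2002 (4098.46) = 2.99%.
2004: real = 4197.7/0.962 = 4363.51; growth vs 2003 (4221.06) = 3.37%.
2005: real = 4393.7/1.026 = 4282.36; growth vs 2004 (4363.51) = -1.86%.

2004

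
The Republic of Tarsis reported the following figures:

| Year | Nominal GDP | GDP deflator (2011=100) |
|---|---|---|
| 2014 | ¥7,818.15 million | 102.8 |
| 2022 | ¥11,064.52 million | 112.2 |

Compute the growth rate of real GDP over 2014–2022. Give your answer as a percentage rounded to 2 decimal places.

Real GDP 2014 = 7818.15 / 1.028 = 7605.20.
Real GDP 2022 = 11064.52 / 1.122 = 9861.43.
Real growth = 9861.43 / 7605.20 − 1 = 0.2967.

29.67%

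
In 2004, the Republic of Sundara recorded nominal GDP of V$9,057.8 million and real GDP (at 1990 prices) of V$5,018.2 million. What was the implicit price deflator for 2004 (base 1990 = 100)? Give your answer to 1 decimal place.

180.5

implicit price deflator = (Nominal / Real) × 100 = 9057.8 / 5018.2 × 100 = 180.50.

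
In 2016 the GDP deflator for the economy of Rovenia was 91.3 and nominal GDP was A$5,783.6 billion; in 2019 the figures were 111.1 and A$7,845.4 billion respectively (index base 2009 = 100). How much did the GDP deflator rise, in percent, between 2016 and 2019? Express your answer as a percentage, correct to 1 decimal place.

21.7%

Price-level change = 111.1 / 91.3 − 1 = 0.2169.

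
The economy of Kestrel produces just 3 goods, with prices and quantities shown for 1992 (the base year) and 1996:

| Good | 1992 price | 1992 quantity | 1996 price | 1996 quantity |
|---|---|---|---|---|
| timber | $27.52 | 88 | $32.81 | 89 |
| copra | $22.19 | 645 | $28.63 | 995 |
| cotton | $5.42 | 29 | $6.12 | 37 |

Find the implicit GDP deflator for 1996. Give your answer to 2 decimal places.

Nominal GDP 1996 = 32.81·89 + 28.63·995 + 6.12·37 = 31633.38.
Real GDP 1996 (at 1992 prices) = 27.52·89 + 22.19·995 + 5.42·37 = 24728.87.
Deflator = Nominal/Real × 100 = 31633.38/24728.87 × 100 = 127.921.

127.92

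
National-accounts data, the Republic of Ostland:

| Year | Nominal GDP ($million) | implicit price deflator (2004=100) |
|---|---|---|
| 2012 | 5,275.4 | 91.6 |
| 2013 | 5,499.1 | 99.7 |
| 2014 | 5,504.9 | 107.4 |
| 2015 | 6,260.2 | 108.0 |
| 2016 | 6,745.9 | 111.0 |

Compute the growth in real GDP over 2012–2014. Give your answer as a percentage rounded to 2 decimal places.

Real GDP 2012 = 5275.4/0.916 = 5759.17.
Real GDP 2014 = 5504.9/1.074 = 5125.61.
Change = 5125.61/5759.17 − 1 = -0.1100.

-11.00%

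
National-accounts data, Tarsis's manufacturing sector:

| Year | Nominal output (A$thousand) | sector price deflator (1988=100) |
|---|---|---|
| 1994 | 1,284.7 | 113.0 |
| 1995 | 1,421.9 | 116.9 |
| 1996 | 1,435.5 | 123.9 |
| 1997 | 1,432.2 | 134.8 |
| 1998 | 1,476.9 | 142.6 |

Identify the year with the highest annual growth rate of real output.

1995

1995: real = 1421.9/1.169 = 1216.34; growth vs 1994 (1136.90) = 6.99%.
1996: real = 1435.5/1.239 = 1158.60; growth vs 1995 (1216.34) = -4.75%.
1997: real = 1432.2/1.348 = 1062.46; growth vs 1996 (1158.60) = -8.30%.
1998: real = 1476.9/1.426 = 1035.69; growth vs 1997 (1062.46) = -2.52%.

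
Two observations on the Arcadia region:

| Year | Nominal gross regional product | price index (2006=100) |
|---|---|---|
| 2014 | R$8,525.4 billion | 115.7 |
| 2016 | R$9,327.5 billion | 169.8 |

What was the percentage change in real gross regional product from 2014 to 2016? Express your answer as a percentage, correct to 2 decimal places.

Deflate each year: 2014 → 8525.4/1.157 = 7368.54; 2016 → 9327.5/1.698 = 5493.23.
So real gross regional product changed by 5493.23/7368.54 − 1 = -0.2545, i.e. -25.45%.

-25.45%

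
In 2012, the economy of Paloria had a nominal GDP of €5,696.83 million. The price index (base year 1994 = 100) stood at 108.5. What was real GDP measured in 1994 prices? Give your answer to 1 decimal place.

Real GDP = Nominal / (price index/100) = 5696.83 / 1.085 = 5250.53.

€5,250.5 million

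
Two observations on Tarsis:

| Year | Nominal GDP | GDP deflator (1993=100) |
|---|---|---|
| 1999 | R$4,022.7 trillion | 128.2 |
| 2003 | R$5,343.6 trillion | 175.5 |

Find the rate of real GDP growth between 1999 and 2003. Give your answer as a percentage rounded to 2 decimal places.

-2.97%

Real GDP 1999 = 4022.7 / 1.282 = 3137.83.
Real GDP 2003 = 5343.6 / 1.755 = 3044.79.
Real growth = 3044.79 / 3137.83 − 1 = -0.0297.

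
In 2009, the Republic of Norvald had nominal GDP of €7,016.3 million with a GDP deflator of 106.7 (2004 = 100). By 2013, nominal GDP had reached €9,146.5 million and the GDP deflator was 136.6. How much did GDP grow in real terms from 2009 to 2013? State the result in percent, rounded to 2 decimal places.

1.83%

Deflate each year: 2009 → 7016.3/1.067 = 6575.73; 2013 → 9146.5/1.366 = 6695.83.
So real GDP changed by 6695.83/6575.73 − 1 = 0.0183, i.e. 1.83%.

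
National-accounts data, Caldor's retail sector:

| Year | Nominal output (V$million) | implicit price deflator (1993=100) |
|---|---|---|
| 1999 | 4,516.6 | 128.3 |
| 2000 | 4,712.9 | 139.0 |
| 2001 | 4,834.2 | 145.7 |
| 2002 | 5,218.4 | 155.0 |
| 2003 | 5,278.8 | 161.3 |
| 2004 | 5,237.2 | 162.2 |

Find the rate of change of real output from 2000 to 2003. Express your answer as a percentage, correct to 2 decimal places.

Real output 2000 = 4712.9/1.390 = 3390.58.
Real output 2003 = 5278.8/1.613 = 3272.66.
Change = 3272.66/3390.58 − 1 = -0.0348.

-3.48%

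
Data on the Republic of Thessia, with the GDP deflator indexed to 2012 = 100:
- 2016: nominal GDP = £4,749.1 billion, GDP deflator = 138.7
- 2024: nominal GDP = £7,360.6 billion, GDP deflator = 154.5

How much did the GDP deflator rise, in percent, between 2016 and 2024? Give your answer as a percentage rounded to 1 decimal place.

11.4%

Price-level change = 154.5 / 138.7 − 1 = 0.1139.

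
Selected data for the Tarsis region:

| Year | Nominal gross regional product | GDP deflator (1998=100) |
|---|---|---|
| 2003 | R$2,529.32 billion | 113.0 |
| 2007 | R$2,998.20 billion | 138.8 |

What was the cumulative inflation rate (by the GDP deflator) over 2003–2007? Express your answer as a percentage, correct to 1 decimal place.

22.8%

Price-level change = 138.8 / 113.0 − 1 = 0.2283.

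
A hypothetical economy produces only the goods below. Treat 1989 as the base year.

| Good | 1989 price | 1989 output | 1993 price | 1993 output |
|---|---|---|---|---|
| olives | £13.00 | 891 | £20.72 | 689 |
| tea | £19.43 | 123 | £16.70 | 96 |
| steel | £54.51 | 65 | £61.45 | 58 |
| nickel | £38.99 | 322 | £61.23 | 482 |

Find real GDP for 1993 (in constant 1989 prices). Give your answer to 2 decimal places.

Real GDP 1993 = Σ (p_1989 × q_1993) = 13.00·689 + 19.43·96 + 54.51·58 + 38.99·482 = 32777.04.

£32777.04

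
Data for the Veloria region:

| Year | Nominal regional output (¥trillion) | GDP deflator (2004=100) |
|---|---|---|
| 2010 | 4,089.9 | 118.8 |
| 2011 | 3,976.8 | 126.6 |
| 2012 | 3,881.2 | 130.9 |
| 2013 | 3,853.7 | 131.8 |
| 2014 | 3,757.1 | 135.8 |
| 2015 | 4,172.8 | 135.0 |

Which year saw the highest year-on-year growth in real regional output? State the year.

2011: real = 3976.8/1.266 = 3141.23; growth vs 2010 (3442.68) = -8.76%.
2012: real = 3881.2/1.309 = 2965.01; growth vs 2011 (3141.23) = -5.61%.
2013: real = 3853.7/1.318 = 2923.90; growth vs 2012 (2965.01) = -1.39%.
2014: real = 3757.1/1.358 = 2766.64; growth vs 2013 (2923.90) = -5.38%.
2015: real = 4172.8/1.350 = 3090.96; growth vs 2014 (2766.64) = 11.72%.

2015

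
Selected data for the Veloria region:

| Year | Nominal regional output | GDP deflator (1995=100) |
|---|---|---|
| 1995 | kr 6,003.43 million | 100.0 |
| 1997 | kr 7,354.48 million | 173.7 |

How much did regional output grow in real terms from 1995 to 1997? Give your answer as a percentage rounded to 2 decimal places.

-29.47%

Real regional output 1995 = 6003.43 / 1.000 = 6003.43.
Real regional output 1997 = 7354.48 / 1.737 = 4234.01.
Real growth = 4234.01 / 6003.43 − 1 = -0.2947.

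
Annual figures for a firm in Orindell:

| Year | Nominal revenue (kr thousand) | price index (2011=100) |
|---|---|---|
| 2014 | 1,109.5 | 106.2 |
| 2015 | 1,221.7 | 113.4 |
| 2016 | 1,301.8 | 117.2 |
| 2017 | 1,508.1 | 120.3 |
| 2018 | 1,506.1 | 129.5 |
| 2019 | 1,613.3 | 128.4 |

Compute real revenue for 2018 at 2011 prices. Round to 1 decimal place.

Real revenue 2018 = 1506.1 / 1.295 = 1163.01.

kr 1,163.0 thousand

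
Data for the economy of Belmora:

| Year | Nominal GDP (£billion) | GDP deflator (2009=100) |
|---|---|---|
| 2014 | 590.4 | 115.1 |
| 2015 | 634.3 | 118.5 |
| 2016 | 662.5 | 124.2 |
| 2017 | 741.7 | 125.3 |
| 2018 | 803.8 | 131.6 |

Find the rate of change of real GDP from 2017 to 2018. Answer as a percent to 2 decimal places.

Real GDP 2017 = 741.7/1.253 = 591.94.
Real GDP 2018 = 803.8/1.316 = 610.79.
Change = 610.79/591.94 − 1 = 0.0318.

3.18%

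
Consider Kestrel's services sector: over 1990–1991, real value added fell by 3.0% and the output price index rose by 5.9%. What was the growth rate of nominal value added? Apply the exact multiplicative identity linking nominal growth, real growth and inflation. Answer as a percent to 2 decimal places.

(1 + g_nom) = (1 + g_real)(1 + π) = 0.9700 × 1.0590 = 1.02723.

2.72%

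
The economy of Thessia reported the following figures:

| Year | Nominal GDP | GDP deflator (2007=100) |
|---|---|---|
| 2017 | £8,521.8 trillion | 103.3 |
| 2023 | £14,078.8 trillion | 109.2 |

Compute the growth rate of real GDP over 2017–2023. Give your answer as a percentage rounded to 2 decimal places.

56.28%

Real GDP 2017 = 8521.8 / 1.033 = 8249.56.
Real GDP 2023 = 14078.8 / 1.092 = 12892.67.
Real growth = 12892.67 / 8249.56 − 1 = 0.5628.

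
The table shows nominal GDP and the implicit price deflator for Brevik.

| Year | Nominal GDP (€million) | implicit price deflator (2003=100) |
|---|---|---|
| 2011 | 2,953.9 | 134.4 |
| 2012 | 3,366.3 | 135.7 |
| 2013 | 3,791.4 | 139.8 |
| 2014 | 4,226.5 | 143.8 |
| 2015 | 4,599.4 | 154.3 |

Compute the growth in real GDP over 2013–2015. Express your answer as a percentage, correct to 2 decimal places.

Real GDP 2013 = 3791.4/1.398 = 2712.02.
Real GDP 2015 = 4599.4/1.543 = 2980.82.
Change = 2980.82/2712.02 − 1 = 0.0991.

9.91%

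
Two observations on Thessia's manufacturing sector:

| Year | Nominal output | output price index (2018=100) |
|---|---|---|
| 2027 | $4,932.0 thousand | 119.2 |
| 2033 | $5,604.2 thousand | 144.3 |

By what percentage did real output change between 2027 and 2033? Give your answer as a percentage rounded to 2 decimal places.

Real output 2027 = 4932.0 / 1.192 = 4137.58.
Real output 2033 = 5604.2 / 1.443 = 3883.71.
Real growth = 3883.71 / 4137.58 − 1 = -0.0614.

-6.14%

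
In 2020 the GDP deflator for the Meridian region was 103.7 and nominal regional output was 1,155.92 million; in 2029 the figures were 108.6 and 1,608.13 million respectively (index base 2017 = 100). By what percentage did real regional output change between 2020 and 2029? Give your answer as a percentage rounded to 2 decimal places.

Real regional output 2020 = 1155.92 / 1.037 = 1114.68.
Real regional output 2029 = 1608.13 / 1.086 = 1480.78.
Real growth = 1480.78 / 1114.68 − 1 = 0.3284.

32.84%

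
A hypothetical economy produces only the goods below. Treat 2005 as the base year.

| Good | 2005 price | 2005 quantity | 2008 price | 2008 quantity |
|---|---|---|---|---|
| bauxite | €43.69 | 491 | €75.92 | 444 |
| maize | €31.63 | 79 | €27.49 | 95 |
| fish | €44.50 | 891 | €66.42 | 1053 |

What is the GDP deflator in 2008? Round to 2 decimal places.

153.42

Nominal GDP 2008 = 75.92·444 + 27.49·95 + 66.42·1053 = 106260.29.
Real GDP 2008 (at 2005 prices) = 43.69·444 + 31.63·95 + 44.50·1053 = 69261.71.
Deflator = Nominal/Real × 100 = 106260.29/69261.71 × 100 = 153.419.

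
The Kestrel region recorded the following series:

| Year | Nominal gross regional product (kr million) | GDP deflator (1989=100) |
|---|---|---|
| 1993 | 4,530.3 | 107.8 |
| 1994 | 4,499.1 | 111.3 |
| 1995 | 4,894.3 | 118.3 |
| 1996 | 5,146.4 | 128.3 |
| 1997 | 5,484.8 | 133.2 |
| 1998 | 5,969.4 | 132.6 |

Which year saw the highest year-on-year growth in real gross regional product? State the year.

1994: real = 4499.1/1.113 = 4042.32; growth vs 1993 (4202.50) = -3.81%.
1995: real = 4894.3/1.183 = 4137.19; growth vs 1994 (4042.32) = 2.35%.
1996: real = 5146.4/1.283 = 4011.22; growth vs 1995 (4137.19) = -3.04%.
1997: real = 5484.8/1.332 = 4117.72; growth vs 1996 (4011.22) = 2.66%.
1998: real = 5969.4/1.326 = 4501.81; growth vs 1997 (4117.72) = 9.33%.

1998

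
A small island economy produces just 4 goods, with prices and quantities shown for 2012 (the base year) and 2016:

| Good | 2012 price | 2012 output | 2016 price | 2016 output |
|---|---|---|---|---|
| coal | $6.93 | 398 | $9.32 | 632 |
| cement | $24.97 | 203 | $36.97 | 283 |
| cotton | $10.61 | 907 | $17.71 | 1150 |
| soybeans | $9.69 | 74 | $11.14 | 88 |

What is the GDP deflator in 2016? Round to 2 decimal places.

153.87

Nominal GDP 2016 = 9.32·632 + 36.97·283 + 17.71·1150 + 11.14·88 = 37699.57.
Real GDP 2016 (at 2012 prices) = 6.93·632 + 24.97·283 + 10.61·1150 + 9.69·88 = 24500.49.
Deflator = Nominal/Real × 100 = 37699.57/24500.49 × 100 = 153.873.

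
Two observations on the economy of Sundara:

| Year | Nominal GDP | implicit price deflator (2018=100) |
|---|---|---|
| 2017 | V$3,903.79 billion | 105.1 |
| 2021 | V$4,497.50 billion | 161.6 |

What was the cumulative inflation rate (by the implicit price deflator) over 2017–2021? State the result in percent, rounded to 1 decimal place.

Price-level change = 161.6 / 105.1 − 1 = 0.5376.

53.8%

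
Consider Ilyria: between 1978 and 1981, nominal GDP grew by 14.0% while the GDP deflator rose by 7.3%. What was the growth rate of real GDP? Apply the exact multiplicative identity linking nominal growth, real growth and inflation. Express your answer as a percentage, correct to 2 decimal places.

6.24%

(1 + g_nom) = (1 + g_real)(1 + π), so g_real = 1.1400 / 1.0730 − 1 = 0.06244.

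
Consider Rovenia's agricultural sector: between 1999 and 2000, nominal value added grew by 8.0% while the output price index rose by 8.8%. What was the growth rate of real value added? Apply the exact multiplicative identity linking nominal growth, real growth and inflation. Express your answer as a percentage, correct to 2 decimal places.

-0.74%

(1 + g_nom) = (1 + g_real)(1 + π), so g_real = 1.0800 / 1.0880 − 1 = -0.00735.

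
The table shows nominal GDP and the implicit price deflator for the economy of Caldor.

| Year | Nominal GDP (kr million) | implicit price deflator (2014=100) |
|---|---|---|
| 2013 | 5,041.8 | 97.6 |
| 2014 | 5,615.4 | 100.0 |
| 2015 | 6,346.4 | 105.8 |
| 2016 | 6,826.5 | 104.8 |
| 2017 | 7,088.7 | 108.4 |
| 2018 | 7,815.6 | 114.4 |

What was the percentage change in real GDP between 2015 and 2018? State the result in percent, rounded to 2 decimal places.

13.89%

Real GDP 2015 = 6346.4/1.058 = 5998.49.
Real GDP 2018 = 7815.6/1.144 = 6831.82.
Change = 6831.82/5998.49 − 1 = 0.1389.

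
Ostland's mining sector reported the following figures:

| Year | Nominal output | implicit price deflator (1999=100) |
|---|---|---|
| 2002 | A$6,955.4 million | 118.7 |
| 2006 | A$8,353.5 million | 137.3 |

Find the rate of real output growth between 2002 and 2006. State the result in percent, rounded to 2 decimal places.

Deflate each year: 2002 → 6955.4/1.187 = 5859.65; 2006 → 8353.5/1.373 = 6084.12.
So real output changed by 6084.12/5859.65 − 1 = 0.0383, i.e. 3.83%.

3.83%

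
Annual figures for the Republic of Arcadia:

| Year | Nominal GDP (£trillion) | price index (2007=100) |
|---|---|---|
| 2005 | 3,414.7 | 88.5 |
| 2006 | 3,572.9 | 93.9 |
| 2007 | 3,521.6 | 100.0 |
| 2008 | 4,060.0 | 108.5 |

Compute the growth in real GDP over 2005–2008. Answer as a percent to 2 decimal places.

-3.02%

Real GDP 2005 = 3414.7/0.885 = 3858.42.
Real GDP 2008 = 4060.0/1.085 = 3741.94.
Change = 3741.94/3858.42 − 1 = -0.0302.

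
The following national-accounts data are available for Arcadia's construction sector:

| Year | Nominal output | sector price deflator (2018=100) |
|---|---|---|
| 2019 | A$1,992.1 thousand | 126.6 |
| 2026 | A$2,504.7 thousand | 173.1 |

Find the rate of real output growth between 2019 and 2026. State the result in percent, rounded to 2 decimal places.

Real output 2019 = 1992.1 / 1.266 = 1573.54.
Real output 2026 = 2504.7 / 1.731 = 1446.97.
Real growth = 1446.97 / 1573.54 − 1 = -0.0804.

-8.04%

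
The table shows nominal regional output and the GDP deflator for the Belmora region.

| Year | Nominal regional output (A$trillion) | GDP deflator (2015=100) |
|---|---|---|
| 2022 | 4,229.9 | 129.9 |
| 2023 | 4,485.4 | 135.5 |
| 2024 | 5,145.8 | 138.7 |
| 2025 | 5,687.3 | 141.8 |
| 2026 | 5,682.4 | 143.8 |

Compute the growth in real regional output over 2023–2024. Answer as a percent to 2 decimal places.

12.08%

Real regional output 2023 = 4485.4/1.355 = 3310.26.
Real regional output 2024 = 5145.8/1.387 = 3710.02.
Change = 3710.02/3310.26 − 1 = 0.1208.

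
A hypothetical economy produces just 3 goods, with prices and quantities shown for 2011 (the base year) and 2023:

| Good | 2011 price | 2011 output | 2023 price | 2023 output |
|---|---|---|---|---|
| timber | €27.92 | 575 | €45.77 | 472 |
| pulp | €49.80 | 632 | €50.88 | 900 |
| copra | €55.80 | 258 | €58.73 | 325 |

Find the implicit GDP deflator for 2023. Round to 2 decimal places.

113.59

Nominal GDP 2023 = 45.77·472 + 50.88·900 + 58.73·325 = 86482.69.
Real GDP 2023 (at 2011 prices) = 27.92·472 + 49.80·900 + 55.80·325 = 76133.24.
Deflator = Nominal/Real × 100 = 86482.69/76133.24 × 100 = 113.594.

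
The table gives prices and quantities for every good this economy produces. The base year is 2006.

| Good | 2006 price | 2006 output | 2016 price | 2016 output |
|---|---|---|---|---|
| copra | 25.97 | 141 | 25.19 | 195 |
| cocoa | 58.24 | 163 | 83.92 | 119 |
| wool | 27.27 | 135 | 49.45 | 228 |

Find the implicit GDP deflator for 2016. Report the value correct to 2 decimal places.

Nominal GDP 2016 = 25.19·195 + 83.92·119 + 49.45·228 = 26173.13.
Real GDP 2016 (at 2006 prices) = 25.97·195 + 58.24·119 + 27.27·228 = 18212.27.
Deflator = Nominal/Real × 100 = 26173.13/18212.27 × 100 = 143.712.

143.71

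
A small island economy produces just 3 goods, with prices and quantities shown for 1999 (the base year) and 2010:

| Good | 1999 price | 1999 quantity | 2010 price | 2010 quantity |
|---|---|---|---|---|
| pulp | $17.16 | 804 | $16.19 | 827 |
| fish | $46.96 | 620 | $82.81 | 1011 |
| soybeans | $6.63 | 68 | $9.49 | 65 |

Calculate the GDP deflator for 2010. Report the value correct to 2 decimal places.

Nominal GDP 2010 = 16.19·827 + 82.81·1011 + 9.49·65 = 97726.89.
Real GDP 2010 (at 1999 prices) = 17.16·827 + 46.96·1011 + 6.63·65 = 62098.83.
Deflator = Nominal/Real × 100 = 97726.89/62098.83 × 100 = 157.373.

157.37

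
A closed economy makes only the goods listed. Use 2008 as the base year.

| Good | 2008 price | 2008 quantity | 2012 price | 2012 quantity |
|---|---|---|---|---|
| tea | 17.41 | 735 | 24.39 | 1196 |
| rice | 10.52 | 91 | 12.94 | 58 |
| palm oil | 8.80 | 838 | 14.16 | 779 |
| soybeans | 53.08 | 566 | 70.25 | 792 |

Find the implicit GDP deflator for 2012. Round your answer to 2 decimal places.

Nominal GDP 2012 = 24.39·1196 + 12.94·58 + 14.16·779 + 70.25·792 = 96589.60.
Real GDP 2012 (at 2008 prices) = 17.41·1196 + 10.52·58 + 8.80·779 + 53.08·792 = 70327.08.
Deflator = Nominal/Real × 100 = 96589.60/70327.08 × 100 = 137.343.

137.34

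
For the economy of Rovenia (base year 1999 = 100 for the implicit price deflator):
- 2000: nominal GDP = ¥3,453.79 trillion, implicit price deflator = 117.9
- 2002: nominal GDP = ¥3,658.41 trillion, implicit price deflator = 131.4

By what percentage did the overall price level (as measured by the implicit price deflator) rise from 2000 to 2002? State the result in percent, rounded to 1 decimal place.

Price-level change = 131.4 / 117.9 − 1 = 0.1145.

11.5%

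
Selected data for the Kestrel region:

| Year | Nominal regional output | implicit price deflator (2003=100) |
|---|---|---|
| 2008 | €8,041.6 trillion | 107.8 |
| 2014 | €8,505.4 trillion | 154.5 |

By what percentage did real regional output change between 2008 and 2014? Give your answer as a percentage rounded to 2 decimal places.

Real regional output 2008 = 8041.6 / 1.078 = 7459.74.
Real regional output 2014 = 8505.4 / 1.545 = 5505.11.
Real growth = 5505.11 / 7459.74 − 1 = -0.2620.

-26.20%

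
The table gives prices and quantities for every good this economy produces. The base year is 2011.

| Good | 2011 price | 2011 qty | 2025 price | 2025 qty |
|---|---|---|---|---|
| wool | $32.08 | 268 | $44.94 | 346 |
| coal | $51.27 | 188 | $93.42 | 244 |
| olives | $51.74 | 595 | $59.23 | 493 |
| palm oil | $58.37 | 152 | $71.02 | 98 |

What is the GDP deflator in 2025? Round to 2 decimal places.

Nominal GDP 2025 = 44.94·346 + 93.42·244 + 59.23·493 + 71.02·98 = 74504.07.
Real GDP 2025 (at 2011 prices) = 32.08·346 + 51.27·244 + 51.74·493 + 58.37·98 = 54837.64.
Deflator = Nominal/Real × 100 = 74504.07/54837.64 × 100 = 135.863.

135.86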